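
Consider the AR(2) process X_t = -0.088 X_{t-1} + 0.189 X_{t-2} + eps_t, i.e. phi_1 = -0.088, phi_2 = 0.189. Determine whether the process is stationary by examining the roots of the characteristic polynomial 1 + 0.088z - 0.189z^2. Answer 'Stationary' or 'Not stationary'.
\text{Stationary}

The AR(p) characteristic polynomial is P(z) = 1 + 0.088z - 0.189z^2.
Stationarity requires all roots to lie outside the unit circle, i.e. |z| > 1 for every root.
Set 1 + (0.088) z + (-0.189) z^2 = 0, i.e. a z^2 + b z + c = 0 with a = -0.189, b = 0.088, c = 1.
Discriminant D = b^2 - 4ac = (0.088)^2 - 4*(-0.189)*1 = 0.007744 - (-0.756) = 0.763744.
D >= 0, so the roots are real: z = (-b +/- sqrt(D)) / (2a) = (-0.088 +/- 0.873924) / (-0.378).
  z_1 = (-0.088 + 0.873924) / (-0.378) = -2.0792,   |z_1| = 2.0792.
  z_2 = (-0.088 - 0.873924) / (-0.378) = 2.5448,   |z_2| = 2.5448.
Moduli of all roots: 2.0792, 2.5448.
All moduli strictly greater than 1? Yes.
Verdict: Stationary.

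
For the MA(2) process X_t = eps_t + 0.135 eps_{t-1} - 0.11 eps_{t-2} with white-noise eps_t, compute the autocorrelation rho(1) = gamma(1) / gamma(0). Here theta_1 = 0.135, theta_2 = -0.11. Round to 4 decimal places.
\rho(1) = 0.1166

For an MA(q) process with theta_0 = 1, the autocovariance is
  gamma(k) = sigma^2 * sum_{i=0..q-k} theta_i * theta_{i+k},
and rho(k) = gamma(k) / gamma(0). Sigma^2 cancels.
  numerator   = (1)*(0.135) + (0.135)*(-0.11) = 0.12015.
  denominator = (1)^2 + (0.135)^2 + (-0.11)^2 = 1.030325.
  rho(1) = 0.12015 / 1.030325 = 0.1166.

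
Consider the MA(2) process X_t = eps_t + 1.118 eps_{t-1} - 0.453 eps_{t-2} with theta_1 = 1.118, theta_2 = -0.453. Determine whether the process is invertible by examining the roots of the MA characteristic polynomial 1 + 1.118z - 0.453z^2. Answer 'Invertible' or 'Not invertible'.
\text{Not invertible}

The MA(q) characteristic polynomial is P(z) = 1 + 1.118z - 0.453z^2.
Invertibility requires all roots to lie outside the unit circle, i.e. |z| > 1 for every root.
Set 1 + (1.118) z + (-0.453) z^2 = 0, i.e. a z^2 + b z + c = 0 with a = -0.453, b = 1.118, c = 1.
Discriminant D = b^2 - 4ac = (1.118)^2 - 4*(-0.453)*1 = 1.249924 - (-1.812) = 3.061924.
D >= 0, so the roots are real: z = (-b +/- sqrt(D)) / (2a) = (-1.118 +/- 1.749835) / (-0.906).
  z_1 = (-1.118 + 1.749835) / (-0.906) = -0.6974,   |z_1| = 0.6974.
  z_2 = (-1.118 - 1.749835) / (-0.906) = 3.1654,   |z_2| = 3.1654.
Moduli of all roots: 0.6974, 3.1654.
All moduli strictly greater than 1? No.
Verdict: Not invertible.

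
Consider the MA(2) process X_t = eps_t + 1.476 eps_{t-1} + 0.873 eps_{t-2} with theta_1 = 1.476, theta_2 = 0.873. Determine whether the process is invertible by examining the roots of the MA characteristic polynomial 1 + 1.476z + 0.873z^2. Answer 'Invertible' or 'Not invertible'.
\text{Invertible}

The MA(q) characteristic polynomial is P(z) = 1 + 1.476z + 0.873z^2.
Invertibility requires all roots to lie outside the unit circle, i.e. |z| > 1 for every root.
Set 1 + (1.476) z + (0.873) z^2 = 0, i.e. a z^2 + b z + c = 0 with a = 0.873, b = 1.476, c = 1.
Discriminant D = b^2 - 4ac = (1.476)^2 - 4*(0.873)*1 = 2.178576 - (3.492) = -1.313424.
D < 0, so the roots are the complex-conjugate pair z = (-b +/- i sqrt(-D)) / (2a) = -0.8454 +/- 0.6564i.
For a conjugate pair |z|^2 = z * conj(z) = (product of roots) = c/a = 1/(0.873) = 1.145475, so |z| = sqrt(1.145475) = 1.0703 for both roots.
Moduli of all roots: 1.0703, 1.0703.
All moduli strictly greater than 1? Yes.
Verdict: Invertible.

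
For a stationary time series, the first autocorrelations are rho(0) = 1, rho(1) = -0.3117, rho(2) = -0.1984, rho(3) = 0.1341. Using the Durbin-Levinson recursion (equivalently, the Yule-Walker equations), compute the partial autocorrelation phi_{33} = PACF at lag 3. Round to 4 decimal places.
\phi_{33} = -0.0621

The PACF at lag k is phi_{kk}, the last component of the solution
to the Yule-Walker system G_k phi = r_k where
  (G_k)_{ij} = rho(|i - j|), (r_k)_i = rho(i), i,j = 1..k.
Equivalently, Durbin-Levinson gives phi_{kk} iteratively:
  phi_{11} = rho(1)
  phi_{kk} = [rho(k) - sum_{j=1..k-1} phi_{k-1,j} rho(k-j)]
            / [1 - sum_{j=1..k-1} phi_{k-1,j} rho(j)],
  phi_{k,j} = phi_{k-1,j} - phi_{kk} phi_{k-1,k-j},  j = 1..k-1.
Step k = 1:
  phi_11 = rho(1) = -0.3117.
Step k = 2:
  phi_22 = [rho(2) - phi_11 rho(1)] / [1 - phi_11 rho(1)] = [-0.1984 - (-0.3117)(-0.3117)] / [1 - (-0.3117)(-0.3117)]
         = -0.29555689 / 0.90284311 = -0.327362.
  Update: phi_21 = phi_11 - phi_22 phi_11 = -0.3117 - (-0.327362)(-0.3117) = -0.413739.
Step k = 3:
  phi_33 = [rho(3) - phi_21 rho(2) - phi_22 rho(1)] / [1 - phi_21 rho(1) - phi_22 rho(2)]
    numerator   = 0.1341 - (-0.413739)(-0.1984) - (-0.327362)(-0.3117) = -0.05002465
    denominator = 1 - (-0.413739)(-0.3117) - (-0.327362)(-0.1984) = 0.8060889
  phi_33 = -0.05002465 / 0.8060889 = -0.0621.
Therefore phi_{33} = -0.0621.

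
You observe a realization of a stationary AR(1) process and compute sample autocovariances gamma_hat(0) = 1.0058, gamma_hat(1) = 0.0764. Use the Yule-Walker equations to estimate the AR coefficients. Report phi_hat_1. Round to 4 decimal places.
\hat\phi_{1} = 0.0760

The Yule-Walker equations for an AR(p) process read, in matrix form,
  Gamma_p phi = r_p,   with   (Gamma_p)_{ij} = gamma(|i - j|),
                       (r_p)_i = gamma(i),   i,j = 1..p.
Substitute the sample gammas (Toeplitz matrix and right-hand side of size 1):
  Gamma_p = [[1.0058]]
  r_p     = [0.0764]
With p = 1 this is the single equation gamma(0) phi_1 = gamma(1):
  phi_hat_1 = gamma(1) / gamma(0) = 0.0764 / 1.0058 = 0.0760.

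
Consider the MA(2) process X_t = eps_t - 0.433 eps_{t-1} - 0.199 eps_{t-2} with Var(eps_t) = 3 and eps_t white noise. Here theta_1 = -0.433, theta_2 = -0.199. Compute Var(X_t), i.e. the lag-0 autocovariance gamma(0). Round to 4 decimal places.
\gamma(0) = 3.6813

For an MA(q) process X_t = eps_t + sum_i theta_i eps_{t-i} with
Var(eps_t) = sigma^2, the variance is
  gamma(0) = sigma^2 * (1 + sum_i theta_i^2).
  sum_i theta_i^2 = (-0.433)^2 + (-0.199)^2 = 0.187489 + 0.039601 = 0.22709.
  gamma(0) = 3 * (1 + 0.22709) = 3 * 1.22709 = 3.68127, which rounds to 3.6813.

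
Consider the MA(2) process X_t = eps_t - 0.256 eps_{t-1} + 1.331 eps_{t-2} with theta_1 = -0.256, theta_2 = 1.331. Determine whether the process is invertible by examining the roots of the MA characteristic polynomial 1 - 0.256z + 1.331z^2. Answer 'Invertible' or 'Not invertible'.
\text{Not invertible}

The MA(q) characteristic polynomial is P(z) = 1 - 0.256z + 1.331z^2.
Invertibility requires all roots to lie outside the unit circle, i.e. |z| > 1 for every root.
Set 1 + (-0.256) z + (1.331) z^2 = 0, i.e. a z^2 + b z + c = 0 with a = 1.331, b = -0.256, c = 1.
Discriminant D = b^2 - 4ac = (-0.256)^2 - 4*(1.331)*1 = 0.065536 - (5.324) = -5.258464.
D < 0, so the roots are the complex-conjugate pair z = (-b +/- i sqrt(-D)) / (2a) = 0.0962 +/- 0.8614i.
For a conjugate pair |z|^2 = z * conj(z) = (product of roots) = c/a = 1/(1.331) = 0.751315, so |z| = sqrt(0.751315) = 0.8668 for both roots.
Moduli of all roots: 0.8668, 0.8668.
All moduli strictly greater than 1? No.
Verdict: Not invertible.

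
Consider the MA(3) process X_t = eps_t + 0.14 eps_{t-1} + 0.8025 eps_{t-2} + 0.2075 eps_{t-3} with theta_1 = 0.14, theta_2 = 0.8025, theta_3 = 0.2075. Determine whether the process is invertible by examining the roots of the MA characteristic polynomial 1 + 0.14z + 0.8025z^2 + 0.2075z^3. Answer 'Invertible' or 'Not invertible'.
\text{Invertible}

The MA(q) characteristic polynomial is P(z) = 1 + 0.14z + 0.8025z^2 + 0.2075z^3.
Invertibility requires all roots to lie outside the unit circle, i.e. |z| > 1 for every root.
Degree 3: look for a simple real root z0 first, then factor out (1 - z/z0) and solve the remaining quadratic.
Testing z0 = -4: P(-4) = 1 + (0.14)(-4) + (0.8025)(-4)^2 + (0.2075)(-4)^3
  = 1 + (-0.56) + (12.84) + (-13.28) = 0.  So z_0 = -4 is a root, |z_0| = 4.
Divide out the factor (1 + 0.25 z) = (1 - z/z0) (since 1/z0 = -0.25):
  P(z) = (1 + 0.25 z)(1 + (-0.11) z + (0.83) z^2)
  [check: z-coef -0.11 - (-0.25) = 0.14; z^2-coef 0.83 - (-0.25)(-0.11) = 0.8025; z^3-coef -(-0.25)(0.83) = 0.2075.]
Remaining roots from the quadratic factor 1 + (-0.11) z + (0.83) z^2:
  Set 1 + (-0.11) z + (0.83) z^2 = 0, i.e. a z^2 + b z + c = 0 with a = 0.83, b = -0.11, c = 1.
  Discriminant D = b^2 - 4ac = (-0.11)^2 - 4*(0.83)*1 = 0.0121 - (3.32) = -3.3079.
  D < 0, so the roots are the complex-conjugate pair z = (-b +/- i sqrt(-D)) / (2a) = 0.0663 +/- 1.0956i.
  For a conjugate pair |z|^2 = z * conj(z) = (product of roots) = c/a = 1/(0.83) = 1.204819, so |z| = sqrt(1.204819) = 1.0976 for both roots.
Moduli of all roots: 4.0000, 1.0976, 1.0976.
All moduli strictly greater than 1? Yes.
Verdict: Invertible.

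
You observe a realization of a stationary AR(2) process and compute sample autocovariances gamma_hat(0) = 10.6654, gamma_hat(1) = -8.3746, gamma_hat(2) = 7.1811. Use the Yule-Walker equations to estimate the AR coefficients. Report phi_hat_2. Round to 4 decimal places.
\hat\phi_{2} = 0.1480

The Yule-Walker equations for an AR(p) process read, in matrix form,
  Gamma_p phi = r_p,   with   (Gamma_p)_{ij} = gamma(|i - j|),
                       (r_p)_i = gamma(i),   i,j = 1..p.
Substitute the sample gammas (Toeplitz matrix and right-hand side of size 2):
  Gamma_p = [[10.6654, -8.3746], [-8.3746, 10.6654]]
  r_p     = [-8.3746, 7.1811]
Written out:
  10.6654 phi_1 - 8.3746 phi_2 = -8.3746
  -8.3746 phi_1 + 10.6654 phi_2 = 7.1811
Solve by Cramer's rule:
  det = gamma(0)^2 - gamma(1)^2 = (10.6654)^2 - (-8.3746)^2 = 113.75075716 - 70.13392516 = 43.616832
  phi_hat_1 = [gamma(1) gamma(0) - gamma(1) gamma(2)] / det = [(-8.3746)(10.6654) - (-8.3746)(7.1811)] / 43.616832 = -29.17961878 / 43.616832 = -0.669
  phi_hat_2 = [gamma(0) gamma(2) - gamma(1)^2] / det = [(10.6654)(7.1811) - (-8.3746)^2] / 43.616832 = 6.45537878 / 43.616832 = 0.148
So phi_hat = [-0.6690, 0.1480].
Therefore phi_hat_2 = 0.1480.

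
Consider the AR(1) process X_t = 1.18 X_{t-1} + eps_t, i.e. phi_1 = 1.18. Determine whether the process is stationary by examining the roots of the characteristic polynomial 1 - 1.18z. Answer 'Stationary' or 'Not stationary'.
\text{Not stationary}

The AR(p) characteristic polynomial is P(z) = 1 - 1.18z.
Stationarity requires all roots to lie outside the unit circle, i.e. |z| > 1 for every root.
This is linear in z: 1 + (-1.18) z = 0  =>  z = -1/(-1.18) = 0.847458,  |z| = 0.847458.
Moduli of all roots: 0.8475.
All moduli strictly greater than 1? No.
Verdict: Not stationary.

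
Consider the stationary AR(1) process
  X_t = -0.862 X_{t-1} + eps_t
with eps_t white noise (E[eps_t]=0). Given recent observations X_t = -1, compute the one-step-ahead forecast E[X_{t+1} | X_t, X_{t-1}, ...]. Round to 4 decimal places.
E[X_{t+1} \mid \mathcal F_t] = 0.8620

For an AR(p) model X_t = c + sum_i phi_i X_{t-i} + eps_t, the
one-step-ahead conditional mean is
  E[X_{t+1} | X_t, ...] = c + sum_i phi_i X_{t+1-i}.
Substitute known values:
  E[X_{t+1} | ...] = (-0.862) * (-1)
                   = 0.8620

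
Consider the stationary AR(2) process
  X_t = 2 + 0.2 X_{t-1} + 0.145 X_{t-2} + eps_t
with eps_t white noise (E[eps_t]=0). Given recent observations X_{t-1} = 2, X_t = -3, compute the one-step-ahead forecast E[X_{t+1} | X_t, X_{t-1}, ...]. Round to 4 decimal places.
E[X_{t+1} \mid \mathcal F_t] = 1.6900

For an AR(p) model X_t = c + sum_i phi_i X_{t-i} + eps_t, the
one-step-ahead conditional mean is
  E[X_{t+1} | X_t, ...] = c + sum_i phi_i X_{t+1-i}.
Substitute known values:
  E[X_{t+1} | ...] = 2 + (0.2) * (-3) + (0.145) * (2)
                   = 1.6900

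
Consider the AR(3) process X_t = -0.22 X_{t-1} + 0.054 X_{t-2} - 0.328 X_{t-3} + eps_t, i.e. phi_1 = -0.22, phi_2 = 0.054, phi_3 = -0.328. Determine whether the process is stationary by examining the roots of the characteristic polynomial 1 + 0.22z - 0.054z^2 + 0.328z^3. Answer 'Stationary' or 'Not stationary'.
\text{Stationary}

The AR(p) characteristic polynomial is P(z) = 1 + 0.22z - 0.054z^2 + 0.328z^3.
Stationarity requires all roots to lie outside the unit circle, i.e. |z| > 1 for every root.
Degree 3: look for a simple real root z0 first, then factor out (1 - z/z0) and solve the remaining quadratic.
Testing z0 = -1.25: P(-1.25) = 1 + (0.22)(-1.25) + (-0.054)(-1.25)^2 + (0.328)(-1.25)^3
  = 1 + (-0.275) + (-0.084375) + (-0.640625) = 0.  So z_0 = -1.25 is a root, |z_0| = 1.25.
Divide out the factor (1 + 0.8 z) = (1 - z/z0) (since 1/z0 = -0.8):
  P(z) = (1 + 0.8 z)(1 + (-0.58) z + (0.41) z^2)
  [check: z-coef -0.58 - (-0.8) = 0.22; z^2-coef 0.41 - (-0.8)(-0.58) = -0.054; z^3-coef -(-0.8)(0.41) = 0.328.]
Remaining roots from the quadratic factor 1 + (-0.58) z + (0.41) z^2:
  Set 1 + (-0.58) z + (0.41) z^2 = 0, i.e. a z^2 + b z + c = 0 with a = 0.41, b = -0.58, c = 1.
  Discriminant D = b^2 - 4ac = (-0.58)^2 - 4*(0.41)*1 = 0.3364 - (1.64) = -1.3036.
  D < 0, so the roots are the complex-conjugate pair z = (-b +/- i sqrt(-D)) / (2a) = 0.7073 +/- 1.3924i.
  For a conjugate pair |z|^2 = z * conj(z) = (product of roots) = c/a = 1/(0.41) = 2.439024, so |z| = sqrt(2.439024) = 1.5617 for both roots.
Moduli of all roots: 1.2500, 1.5617, 1.5617.
All moduli strictly greater than 1? Yes.
Verdict: Stationary.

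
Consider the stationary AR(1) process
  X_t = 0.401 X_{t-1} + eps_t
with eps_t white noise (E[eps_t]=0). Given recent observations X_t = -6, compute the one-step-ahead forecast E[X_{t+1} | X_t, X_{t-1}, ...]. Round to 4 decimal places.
E[X_{t+1} \mid \mathcal F_t] = -2.4060

For an AR(p) model X_t = c + sum_i phi_i X_{t-i} + eps_t, the
one-step-ahead conditional mean is
  E[X_{t+1} | X_t, ...] = c + sum_i phi_i X_{t+1-i}.
Substitute known values:
  E[X_{t+1} | ...] = (0.401) * (-6)
                   = -2.4060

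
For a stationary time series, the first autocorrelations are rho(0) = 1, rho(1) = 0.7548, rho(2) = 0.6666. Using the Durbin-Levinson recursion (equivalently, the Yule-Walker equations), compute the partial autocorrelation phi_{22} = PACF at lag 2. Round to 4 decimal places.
\phi_{22} = 0.2252

The PACF at lag k is phi_{kk}, the last component of the solution
to the Yule-Walker system G_k phi = r_k where
  (G_k)_{ij} = rho(|i - j|), (r_k)_i = rho(i), i,j = 1..k.
Equivalently, Durbin-Levinson gives phi_{kk} iteratively:
  phi_{11} = rho(1)
  phi_{kk} = [rho(k) - sum_{j=1..k-1} phi_{k-1,j} rho(k-j)]
            / [1 - sum_{j=1..k-1} phi_{k-1,j} rho(j)],
  phi_{k,j} = phi_{k-1,j} - phi_{kk} phi_{k-1,k-j},  j = 1..k-1.
Step k = 1:
  phi_11 = rho(1) = 0.7548.
Step k = 2:
  phi_22 = [rho(2) - phi_11 rho(1)] / [1 - phi_11 rho(1)] = [0.6666 - (0.7548)(0.7548)] / [1 - (0.7548)(0.7548)]
         = 0.09687696 / 0.43027696 = 0.2252.
Therefore phi_{22} = 0.2252.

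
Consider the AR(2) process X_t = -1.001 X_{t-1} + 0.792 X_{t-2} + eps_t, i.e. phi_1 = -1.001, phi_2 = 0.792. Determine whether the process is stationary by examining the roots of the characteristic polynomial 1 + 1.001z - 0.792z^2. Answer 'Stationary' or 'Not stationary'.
\text{Not stationary}

The AR(p) characteristic polynomial is P(z) = 1 + 1.001z - 0.792z^2.
Stationarity requires all roots to lie outside the unit circle, i.e. |z| > 1 for every root.
Set 1 + (1.001) z + (-0.792) z^2 = 0, i.e. a z^2 + b z + c = 0 with a = -0.792, b = 1.001, c = 1.
Discriminant D = b^2 - 4ac = (1.001)^2 - 4*(-0.792)*1 = 1.002001 - (-3.168) = 4.170001.
D >= 0, so the roots are real: z = (-b +/- sqrt(D)) / (2a) = (-1.001 +/- 2.042058) / (-1.584).
  z_1 = (-1.001 + 2.042058) / (-1.584) = -0.6572,   |z_1| = 0.6572.
  z_2 = (-1.001 - 2.042058) / (-1.584) = 1.9211,   |z_2| = 1.9211.
Moduli of all roots: 0.6572, 1.9211.
All moduli strictly greater than 1? No.
Verdict: Not stationary.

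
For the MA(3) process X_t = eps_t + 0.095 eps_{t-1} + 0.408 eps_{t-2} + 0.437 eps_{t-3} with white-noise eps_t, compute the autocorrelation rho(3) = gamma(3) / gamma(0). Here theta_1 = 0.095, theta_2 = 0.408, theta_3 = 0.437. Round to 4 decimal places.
\rho(3) = 0.3198

For an MA(q) process with theta_0 = 1, the autocovariance is
  gamma(k) = sigma^2 * sum_{i=0..q-k} theta_i * theta_{i+k},
and rho(k) = gamma(k) / gamma(0). Sigma^2 cancels.
  numerator   = (1)*(0.437) = 0.437.
  denominator = (1)^2 + (0.095)^2 + (0.408)^2 + (0.437)^2 = 1.366458.
  rho(3) = 0.437 / 1.366458 = 0.3198.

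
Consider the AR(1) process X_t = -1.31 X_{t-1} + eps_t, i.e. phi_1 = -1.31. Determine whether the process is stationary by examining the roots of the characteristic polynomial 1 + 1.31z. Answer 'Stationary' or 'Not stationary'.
\text{Not stationary}

The AR(p) characteristic polynomial is P(z) = 1 + 1.31z.
Stationarity requires all roots to lie outside the unit circle, i.e. |z| > 1 for every root.
This is linear in z: 1 + (1.31) z = 0  =>  z = -1/(1.31) = -0.763359,  |z| = 0.763359.
Moduli of all roots: 0.7634.
All moduli strictly greater than 1? No.
Verdict: Not stationary.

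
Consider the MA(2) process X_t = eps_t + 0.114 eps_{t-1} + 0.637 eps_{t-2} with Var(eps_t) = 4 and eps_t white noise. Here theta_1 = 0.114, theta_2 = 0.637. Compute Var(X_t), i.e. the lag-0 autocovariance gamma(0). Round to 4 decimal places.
\gamma(0) = 5.6751

For an MA(q) process X_t = eps_t + sum_i theta_i eps_{t-i} with
Var(eps_t) = sigma^2, the variance is
  gamma(0) = sigma^2 * (1 + sum_i theta_i^2).
  sum_i theta_i^2 = (0.114)^2 + (0.637)^2 = 0.012996 + 0.405769 = 0.418765.
  gamma(0) = 4 * (1 + 0.418765) = 4 * 1.418765 = 5.67506, which rounds to 5.6751.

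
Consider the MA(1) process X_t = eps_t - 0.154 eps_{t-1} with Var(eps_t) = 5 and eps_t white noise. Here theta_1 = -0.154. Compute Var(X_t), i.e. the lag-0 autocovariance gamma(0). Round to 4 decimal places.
\gamma(0) = 5.1186

For an MA(q) process X_t = eps_t + sum_i theta_i eps_{t-i} with
Var(eps_t) = sigma^2, the variance is
  gamma(0) = sigma^2 * (1 + sum_i theta_i^2).
  sum_i theta_i^2 = (-0.154)^2 = 0.023716.
  gamma(0) = 5 * (1 + 0.023716) = 5 * 1.023716 = 5.11858, which rounds to 5.1186.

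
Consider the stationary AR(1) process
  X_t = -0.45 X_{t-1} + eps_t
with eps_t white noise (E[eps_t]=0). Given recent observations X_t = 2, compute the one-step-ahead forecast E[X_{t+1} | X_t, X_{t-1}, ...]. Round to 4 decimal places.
E[X_{t+1} \mid \mathcal F_t] = -0.9000

For an AR(p) model X_t = c + sum_i phi_i X_{t-i} + eps_t, the
one-step-ahead conditional mean is
  E[X_{t+1} | X_t, ...] = c + sum_i phi_i X_{t+1-i}.
Substitute known values:
  E[X_{t+1} | ...] = (-0.45) * (2)
                   = -0.9000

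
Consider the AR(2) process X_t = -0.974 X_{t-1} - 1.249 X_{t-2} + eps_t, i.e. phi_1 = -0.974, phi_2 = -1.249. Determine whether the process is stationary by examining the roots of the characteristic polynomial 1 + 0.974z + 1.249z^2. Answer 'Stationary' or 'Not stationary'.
\text{Not stationary}

The AR(p) characteristic polynomial is P(z) = 1 + 0.974z + 1.249z^2.
Stationarity requires all roots to lie outside the unit circle, i.e. |z| > 1 for every root.
Set 1 + (0.974) z + (1.249) z^2 = 0, i.e. a z^2 + b z + c = 0 with a = 1.249, b = 0.974, c = 1.
Discriminant D = b^2 - 4ac = (0.974)^2 - 4*(1.249)*1 = 0.948676 - (4.996) = -4.047324.
D < 0, so the roots are the complex-conjugate pair z = (-b +/- i sqrt(-D)) / (2a) = -0.3899 +/- 0.8054i.
For a conjugate pair |z|^2 = z * conj(z) = (product of roots) = c/a = 1/(1.249) = 0.800641, so |z| = sqrt(0.800641) = 0.8948 for both roots.
Moduli of all roots: 0.8948, 0.8948.
All moduli strictly greater than 1? No.
Verdict: Not stationary.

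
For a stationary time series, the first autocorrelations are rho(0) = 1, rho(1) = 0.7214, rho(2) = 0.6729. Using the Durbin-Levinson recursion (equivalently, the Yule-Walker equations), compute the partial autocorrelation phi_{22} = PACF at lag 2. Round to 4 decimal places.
\phi_{22} = 0.3179

The PACF at lag k is phi_{kk}, the last component of the solution
to the Yule-Walker system G_k phi = r_k where
  (G_k)_{ij} = rho(|i - j|), (r_k)_i = rho(i), i,j = 1..k.
Equivalently, Durbin-Levinson gives phi_{kk} iteratively:
  phi_{11} = rho(1)
  phi_{kk} = [rho(k) - sum_{j=1..k-1} phi_{k-1,j} rho(k-j)]
            / [1 - sum_{j=1..k-1} phi_{k-1,j} rho(j)],
  phi_{k,j} = phi_{k-1,j} - phi_{kk} phi_{k-1,k-j},  j = 1..k-1.
Step k = 1:
  phi_11 = rho(1) = 0.7214.
Step k = 2:
  phi_22 = [rho(2) - phi_11 rho(1)] / [1 - phi_11 rho(1)] = [0.6729 - (0.7214)(0.7214)] / [1 - (0.7214)(0.7214)]
         = 0.15248204 / 0.47958204 = 0.3179.
Therefore phi_{22} = 0.3179.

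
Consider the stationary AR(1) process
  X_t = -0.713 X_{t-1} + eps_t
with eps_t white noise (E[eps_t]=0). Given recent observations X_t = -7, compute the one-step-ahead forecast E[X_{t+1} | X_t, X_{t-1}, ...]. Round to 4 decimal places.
E[X_{t+1} \mid \mathcal F_t] = 4.9910

For an AR(p) model X_t = c + sum_i phi_i X_{t-i} + eps_t, the
one-step-ahead conditional mean is
  E[X_{t+1} | X_t, ...] = c + sum_i phi_i X_{t+1-i}.
Substitute known values:
  E[X_{t+1} | ...] = (-0.713) * (-7)
                   = 4.9910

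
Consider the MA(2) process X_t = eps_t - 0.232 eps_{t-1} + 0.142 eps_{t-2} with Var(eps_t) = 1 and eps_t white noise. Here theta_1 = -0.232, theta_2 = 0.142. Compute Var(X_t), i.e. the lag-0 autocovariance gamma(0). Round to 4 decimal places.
\gamma(0) = 1.0740

For an MA(q) process X_t = eps_t + sum_i theta_i eps_{t-i} with
Var(eps_t) = sigma^2, the variance is
  gamma(0) = sigma^2 * (1 + sum_i theta_i^2).
  sum_i theta_i^2 = (-0.232)^2 + (0.142)^2 = 0.053824 + 0.020164 = 0.073988.
  gamma(0) = 1 * (1 + 0.073988) = 1 * 1.073988 = 1.073988, which rounds to 1.0740.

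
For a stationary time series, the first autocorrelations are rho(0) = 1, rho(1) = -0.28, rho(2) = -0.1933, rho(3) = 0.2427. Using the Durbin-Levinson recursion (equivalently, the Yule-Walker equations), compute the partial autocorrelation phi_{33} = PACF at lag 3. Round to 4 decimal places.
\phi_{33} = 0.1070

The PACF at lag k is phi_{kk}, the last component of the solution
to the Yule-Walker system G_k phi = r_k where
  (G_k)_{ij} = rho(|i - j|), (r_k)_i = rho(i), i,j = 1..k.
Equivalently, Durbin-Levinson gives phi_{kk} iteratively:
  phi_{11} = rho(1)
  phi_{kk} = [rho(k) - sum_{j=1..k-1} phi_{k-1,j} rho(k-j)]
            / [1 - sum_{j=1..k-1} phi_{k-1,j} rho(j)],
  phi_{k,j} = phi_{k-1,j} - phi_{kk} phi_{k-1,k-j},  j = 1..k-1.
Step k = 1:
  phi_11 = rho(1) = -0.28.
Step k = 2:
  phi_22 = [rho(2) - phi_11 rho(1)] / [1 - phi_11 rho(1)] = [-0.1933 - (-0.28)(-0.28)] / [1 - (-0.28)(-0.28)]
         = -0.2717 / 0.9216 = -0.294813.
  Update: phi_21 = phi_11 - phi_22 phi_11 = -0.28 - (-0.294813)(-0.28) = -0.362548.
Step k = 3:
  phi_33 = [rho(3) - phi_21 rho(2) - phi_22 rho(1)] / [1 - phi_21 rho(1) - phi_22 rho(2)]
    numerator   = 0.2427 - (-0.362548)(-0.1933) - (-0.294813)(-0.28) = 0.09007178
    denominator = 1 - (-0.362548)(-0.28) - (-0.294813)(-0.1933) = 0.84149921
  phi_33 = 0.09007178 / 0.84149921 = 0.107.
Therefore phi_{33} = 0.1070.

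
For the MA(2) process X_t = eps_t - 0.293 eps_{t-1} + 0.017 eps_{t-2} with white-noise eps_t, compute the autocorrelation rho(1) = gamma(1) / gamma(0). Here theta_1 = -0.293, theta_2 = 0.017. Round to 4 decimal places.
\rho(1) = -0.2743

For an MA(q) process with theta_0 = 1, the autocovariance is
  gamma(k) = sigma^2 * sum_{i=0..q-k} theta_i * theta_{i+k},
and rho(k) = gamma(k) / gamma(0). Sigma^2 cancels.
  numerator   = (1)*(-0.293) + (-0.293)*(0.017) = -0.297981.
  denominator = (1)^2 + (-0.293)^2 + (0.017)^2 = 1.086138.
  rho(1) = -0.297981 / 1.086138 = -0.2743.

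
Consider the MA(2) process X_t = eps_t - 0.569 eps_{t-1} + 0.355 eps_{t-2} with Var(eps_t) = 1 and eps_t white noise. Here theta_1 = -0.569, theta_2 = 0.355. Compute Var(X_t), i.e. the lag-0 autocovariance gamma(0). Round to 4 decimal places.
\gamma(0) = 1.4498

For an MA(q) process X_t = eps_t + sum_i theta_i eps_{t-i} with
Var(eps_t) = sigma^2, the variance is
  gamma(0) = sigma^2 * (1 + sum_i theta_i^2).
  sum_i theta_i^2 = (-0.569)^2 + (0.355)^2 = 0.323761 + 0.126025 = 0.449786.
  gamma(0) = 1 * (1 + 0.449786) = 1 * 1.449786 = 1.449786, which rounds to 1.4498.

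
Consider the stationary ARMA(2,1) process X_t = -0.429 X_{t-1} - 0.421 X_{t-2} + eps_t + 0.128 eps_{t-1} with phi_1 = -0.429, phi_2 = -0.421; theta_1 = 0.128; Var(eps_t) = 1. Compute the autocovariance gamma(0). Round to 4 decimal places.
\gamma(0) = 1.2559

Multiply the model equation by X_{t-k} and take expectations. With theta_0 = psi_0 = 1 and psi_j the MA(infinity) weights, this gives
  gamma(k) - sum_i phi_i gamma(k-i) = c_k,
  c_k = sigma^2 * sum_{j=k..q} theta_j psi_{j-k}   (c_k = 0 for k > q),
using gamma(-m) = gamma(m).
psi-weights needed (psi_j = theta_j + sum_i phi_i psi_{j-i}):
  psi_1 = theta_1 + phi_1 = 0.128 + (-0.429) = -0.301
Right-hand sides:
  c_0 = sigma^2 (1 + theta_1 psi_1) = 1 * (1 + (0.128)(-0.301)) = 1 * 0.961472 = 0.961472
  c_1 = sigma^2 theta_1 = 1 * (0.128) = 0.128
  c_2 = 0
Equations for k = 0, 1, 2 (AR order 2, c_2 = 0):
  (E0) gamma(0) = phi_1 gamma(1) + phi_2 gamma(2) + c_0
  (E1) gamma(1) = phi_1 gamma(0) + phi_2 gamma(1) + c_1
  (E2) gamma(2) = phi_1 gamma(1) + phi_2 gamma(0)
From (E1): gamma(1) = A gamma(0) + B with
  A = phi_1 / (1 - phi_2) = -0.429 / 1.421 = -0.3019,   B = c_1 / (1 - phi_2) = 0.128 / 1.421 = 0.090077.
Insert (E2) into (E0): gamma(0) (1 - phi_2^2) = phi_1 (1 + phi_2) gamma(1) + c_0.
  phi_1 (1 + phi_2) = (-0.429)(0.579) = -0.248391,   1 - phi_2^2 = 0.822759.
Replace gamma(1) by A gamma(0) + B and collect gamma(0):
  gamma(0) [0.822759 - (-0.248391)(-0.3019)] = (-0.248391)(0.090077) + 0.961472
  gamma(0) * 0.74777 = 0.939098
  gamma(0) = 0.939098 / 0.74777 = 1.255865.
Therefore gamma(0) = 1.2559 (to 4 decimal places).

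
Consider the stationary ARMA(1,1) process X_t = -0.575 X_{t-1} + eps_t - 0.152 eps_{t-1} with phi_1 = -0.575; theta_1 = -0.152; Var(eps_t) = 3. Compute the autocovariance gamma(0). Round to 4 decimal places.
\gamma(0) = 5.3688

Multiply the model equation by X_{t-k} and take expectations. With theta_0 = psi_0 = 1 and psi_j the MA(infinity) weights, this gives
  gamma(k) - sum_i phi_i gamma(k-i) = c_k,
  c_k = sigma^2 * sum_{j=k..q} theta_j psi_{j-k}   (c_k = 0 for k > q),
using gamma(-m) = gamma(m).
psi-weights needed (psi_j = theta_j + sum_i phi_i psi_{j-i}):
  psi_1 = theta_1 + phi_1 = -0.152 + (-0.575) = -0.727
Right-hand sides:
  c_0 = sigma^2 (1 + theta_1 psi_1) = 3 * (1 + (-0.152)(-0.727)) = 3 * 1.110504 = 3.331512
  c_1 = sigma^2 theta_1 = 3 * (-0.152) = -0.456
  c_2 = 0
Equations for k = 0 and k = 1 (AR order 1):
  gamma(0) = phi_1 gamma(1) + c_0
  gamma(1) = phi_1 gamma(0) + c_1
Substituting the second into the first: gamma(0) (1 - phi_1^2) = c_0 + phi_1 c_1, so
  gamma(0) = (c_0 + phi_1 c_1) / (1 - phi_1^2) = (3.331512 + (-0.575)(-0.456)) / (1 - (-0.575)^2) = 3.593712 / 0.669375 = 5.368757.
Therefore gamma(0) = 5.3688 (to 4 decimal places).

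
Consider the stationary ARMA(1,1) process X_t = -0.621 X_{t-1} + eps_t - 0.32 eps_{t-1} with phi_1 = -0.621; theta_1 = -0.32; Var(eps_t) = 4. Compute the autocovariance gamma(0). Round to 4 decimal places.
\gamma(0) = 9.7652

Multiply the model equation by X_{t-k} and take expectations. With theta_0 = psi_0 = 1 and psi_j the MA(infinity) weights, this gives
  gamma(k) - sum_i phi_i gamma(k-i) = c_k,
  c_k = sigma^2 * sum_{j=k..q} theta_j psi_{j-k}   (c_k = 0 for k > q),
using gamma(-m) = gamma(m).
psi-weights needed (psi_j = theta_j + sum_i phi_i psi_{j-i}):
  psi_1 = theta_1 + phi_1 = -0.32 + (-0.621) = -0.941
Right-hand sides:
  c_0 = sigma^2 (1 + theta_1 psi_1) = 4 * (1 + (-0.32)(-0.941)) = 4 * 1.30112 = 5.20448
  c_1 = sigma^2 theta_1 = 4 * (-0.32) = -1.28
  c_2 = 0
Equations for k = 0 and k = 1 (AR order 1):
  gamma(0) = phi_1 gamma(1) + c_0
  gamma(1) = phi_1 gamma(0) + c_1
Substituting the second into the first: gamma(0) (1 - phi_1^2) = c_0 + phi_1 c_1, so
  gamma(0) = (c_0 + phi_1 c_1) / (1 - phi_1^2) = (5.20448 + (-0.621)(-1.28)) / (1 - (-0.621)^2) = 5.99936 / 0.614359 = 9.765235.
Therefore gamma(0) = 9.7652 (to 4 decimal places).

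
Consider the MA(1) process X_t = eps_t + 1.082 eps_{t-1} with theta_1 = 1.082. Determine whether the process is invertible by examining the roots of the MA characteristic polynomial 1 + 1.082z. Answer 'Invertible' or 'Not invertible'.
\text{Not invertible}

The MA(q) characteristic polynomial is P(z) = 1 + 1.082z.
Invertibility requires all roots to lie outside the unit circle, i.e. |z| > 1 for every root.
This is linear in z: 1 + (1.082) z = 0  =>  z = -1/(1.082) = -0.924214,  |z| = 0.924214.
Moduli of all roots: 0.9242.
All moduli strictly greater than 1? No.
Verdict: Not invertible.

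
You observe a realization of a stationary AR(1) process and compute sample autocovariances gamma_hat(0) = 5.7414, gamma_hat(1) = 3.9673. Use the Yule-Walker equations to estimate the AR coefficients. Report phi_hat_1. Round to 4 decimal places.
\hat\phi_{1} = 0.6910

The Yule-Walker equations for an AR(p) process read, in matrix form,
  Gamma_p phi = r_p,   with   (Gamma_p)_{ij} = gamma(|i - j|),
                       (r_p)_i = gamma(i),   i,j = 1..p.
Substitute the sample gammas (Toeplitz matrix and right-hand side of size 1):
  Gamma_p = [[5.7414]]
  r_p     = [3.9673]
With p = 1 this is the single equation gamma(0) phi_1 = gamma(1):
  phi_hat_1 = gamma(1) / gamma(0) = 3.9673 / 5.7414 = 0.6910.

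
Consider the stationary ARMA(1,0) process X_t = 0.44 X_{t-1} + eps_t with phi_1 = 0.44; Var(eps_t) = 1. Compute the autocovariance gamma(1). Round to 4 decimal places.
\gamma(1) = 0.5456

Multiply the model equation by X_{t-k} and take expectations. With theta_0 = psi_0 = 1 and psi_j the MA(infinity) weights, this gives
  gamma(k) - sum_i phi_i gamma(k-i) = c_k,
  c_k = sigma^2 * sum_{j=k..q} theta_j psi_{j-k}   (c_k = 0 for k > q),
using gamma(-m) = gamma(m).
Pure AR (q = 0): c_0 = sigma^2 = 1, c_k = 0 for k >= 1.
Equations for k = 0 and k = 1 (AR order 1):
  gamma(0) = phi_1 gamma(1) + c_0
  gamma(1) = phi_1 gamma(0) + c_1
Substituting the second into the first: gamma(0) (1 - phi_1^2) = c_0 + phi_1 c_1, so
  gamma(0) = c_0 / (1 - phi_1^2) = 1 / (1 - (0.44)^2) = 1 / 0.8064 = 1.240079.
  gamma(1) = phi_1 gamma(0) = (0.44)(1.240079) = 0.545635.
Therefore gamma(1) = 0.5456 (to 4 decimal places).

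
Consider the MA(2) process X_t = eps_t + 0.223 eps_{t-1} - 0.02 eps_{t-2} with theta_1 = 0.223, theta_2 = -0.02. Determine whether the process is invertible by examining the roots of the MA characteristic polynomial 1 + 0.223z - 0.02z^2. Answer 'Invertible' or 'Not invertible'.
\text{Invertible}

The MA(q) characteristic polynomial is P(z) = 1 + 0.223z - 0.02z^2.
Invertibility requires all roots to lie outside the unit circle, i.e. |z| > 1 for every root.
Set 1 + (0.223) z + (-0.02) z^2 = 0, i.e. a z^2 + b z + c = 0 with a = -0.02, b = 0.223, c = 1.
Discriminant D = b^2 - 4ac = (0.223)^2 - 4*(-0.02)*1 = 0.049729 - (-0.08) = 0.129729.
D >= 0, so the roots are real: z = (-b +/- sqrt(D)) / (2a) = (-0.223 +/- 0.360179) / (-0.04).
  z_1 = (-0.223 + 0.360179) / (-0.04) = -3.4295,   |z_1| = 3.4295.
  z_2 = (-0.223 - 0.360179) / (-0.04) = 14.5795,   |z_2| = 14.5795.
Moduli of all roots: 3.4295, 14.5795.
All moduli strictly greater than 1? Yes.
Verdict: Invertible.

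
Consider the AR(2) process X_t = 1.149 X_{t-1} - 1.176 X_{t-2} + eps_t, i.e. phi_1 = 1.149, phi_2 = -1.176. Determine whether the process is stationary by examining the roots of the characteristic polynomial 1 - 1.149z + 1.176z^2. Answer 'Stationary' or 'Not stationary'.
\text{Not stationary}

The AR(p) characteristic polynomial is P(z) = 1 - 1.149z + 1.176z^2.
Stationarity requires all roots to lie outside the unit circle, i.e. |z| > 1 for every root.
Set 1 + (-1.149) z + (1.176) z^2 = 0, i.e. a z^2 + b z + c = 0 with a = 1.176, b = -1.149, c = 1.
Discriminant D = b^2 - 4ac = (-1.149)^2 - 4*(1.176)*1 = 1.320201 - (4.704) = -3.383799.
D < 0, so the roots are the complex-conjugate pair z = (-b +/- i sqrt(-D)) / (2a) = 0.4885 +/- 0.7821i.
For a conjugate pair |z|^2 = z * conj(z) = (product of roots) = c/a = 1/(1.176) = 0.85034, so |z| = sqrt(0.85034) = 0.9221 for both roots.
Moduli of all roots: 0.9221, 0.9221.
All moduli strictly greater than 1? No.
Verdict: Not stationary.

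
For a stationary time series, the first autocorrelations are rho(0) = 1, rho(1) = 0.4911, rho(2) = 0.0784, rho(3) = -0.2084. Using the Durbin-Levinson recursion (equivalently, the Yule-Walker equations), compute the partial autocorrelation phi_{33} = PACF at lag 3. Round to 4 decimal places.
\phi_{33} = -0.2070

The PACF at lag k is phi_{kk}, the last component of the solution
to the Yule-Walker system G_k phi = r_k where
  (G_k)_{ij} = rho(|i - j|), (r_k)_i = rho(i), i,j = 1..k.
Equivalently, Durbin-Levinson gives phi_{kk} iteratively:
  phi_{11} = rho(1)
  phi_{kk} = [rho(k) - sum_{j=1..k-1} phi_{k-1,j} rho(k-j)]
            / [1 - sum_{j=1..k-1} phi_{k-1,j} rho(j)],
  phi_{k,j} = phi_{k-1,j} - phi_{kk} phi_{k-1,k-j},  j = 1..k-1.
Step k = 1:
  phi_11 = rho(1) = 0.4911.
Step k = 2:
  phi_22 = [rho(2) - phi_11 rho(1)] / [1 - phi_11 rho(1)] = [0.0784 - (0.4911)(0.4911)] / [1 - (0.4911)(0.4911)]
         = -0.16277921 / 0.75882079 = -0.214516.
  Update: phi_21 = phi_11 - phi_22 phi_11 = 0.4911 - (-0.214516)(0.4911) = 0.596449.
Step k = 3:
  phi_33 = [rho(3) - phi_21 rho(2) - phi_22 rho(1)] / [1 - phi_21 rho(1) - phi_22 rho(2)]
    numerator   = -0.2084 - (0.596449)(0.0784) - (-0.214516)(0.4911) = -0.14981277
    denominator = 1 - (0.596449)(0.4911) - (-0.214516)(0.0784) = 0.72390204
  phi_33 = -0.14981277 / 0.72390204 = -0.207.
Therefore phi_{33} = -0.2070.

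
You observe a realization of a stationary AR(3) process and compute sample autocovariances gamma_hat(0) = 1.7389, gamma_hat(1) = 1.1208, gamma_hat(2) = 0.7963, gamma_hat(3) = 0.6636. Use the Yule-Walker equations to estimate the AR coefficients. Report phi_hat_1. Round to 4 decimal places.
\hat\phi_{1} = 0.5901

The Yule-Walker equations for an AR(p) process read, in matrix form,
  Gamma_p phi = r_p,   with   (Gamma_p)_{ij} = gamma(|i - j|),
                       (r_p)_i = gamma(i),   i,j = 1..p.
Substitute the sample gammas (Toeplitz matrix and right-hand side of size 3):
  Gamma_p = [[1.7389, 1.1208, 0.7963], [1.1208, 1.7389, 1.1208], [0.7963, 1.1208, 1.7389]]
  r_p     = [1.1208, 0.7963, 0.6636]
Written out (R1..R3):
  (R1) 1.7389 phi_1 + 1.1208 phi_2 + 0.7963 phi_3 = 1.1208
  (R2) 1.1208 phi_1 + 1.7389 phi_2 + 1.1208 phi_3 = 0.7963
  (R3) 0.7963 phi_1 + 1.1208 phi_2 + 1.7389 phi_3 = 0.6636
Gaussian elimination:
  R2 <- R2 - (1.1208/1.7389) R1 = R2 - (0.644545) R1:  1.016494 phi_2 + 0.607548 phi_3 = 0.073894
  R3 <- R3 - (0.7963/1.7389) R1 = R3 - (0.457933) R1:  0.607548 phi_2 + 1.374248 phi_3 = 0.150348
  R3 <- R3 - (0.607548/1.016494) R2 = R3 - (0.59769) R2:  1.011122 phi_3 = 0.106183
Back-substitution:
  phi_hat_3 = 0.106183 / 1.011122 = 0.105015
  phi_hat_2 = (0.073894 - (0.607548)(0.105015)) / 1.016494 = 0.009928
  phi_hat_1 = (1.1208 - (1.1208)(0.009928) - (0.7963)(0.105015)) / 1.7389 = 0.590056
So phi_hat = [0.5901, 0.0099, 0.1050].
Therefore phi_hat_1 = 0.5901.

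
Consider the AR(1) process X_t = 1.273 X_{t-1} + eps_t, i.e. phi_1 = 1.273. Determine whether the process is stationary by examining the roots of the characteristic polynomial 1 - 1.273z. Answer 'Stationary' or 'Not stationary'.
\text{Not stationary}

The AR(p) characteristic polynomial is P(z) = 1 - 1.273z.
Stationarity requires all roots to lie outside the unit circle, i.e. |z| > 1 for every root.
This is linear in z: 1 + (-1.273) z = 0  =>  z = -1/(-1.273) = 0.785546,  |z| = 0.785546.
Moduli of all roots: 0.7855.
All moduli strictly greater than 1? No.
Verdict: Not stationary.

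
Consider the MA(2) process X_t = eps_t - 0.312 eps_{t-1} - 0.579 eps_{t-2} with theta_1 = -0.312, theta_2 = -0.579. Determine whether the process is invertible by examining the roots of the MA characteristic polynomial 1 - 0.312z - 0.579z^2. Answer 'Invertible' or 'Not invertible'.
\text{Invertible}

The MA(q) characteristic polynomial is P(z) = 1 - 0.312z - 0.579z^2.
Invertibility requires all roots to lie outside the unit circle, i.e. |z| > 1 for every root.
Set 1 + (-0.312) z + (-0.579) z^2 = 0, i.e. a z^2 + b z + c = 0 with a = -0.579, b = -0.312, c = 1.
Discriminant D = b^2 - 4ac = (-0.312)^2 - 4*(-0.579)*1 = 0.097344 - (-2.316) = 2.413344.
D >= 0, so the roots are real: z = (-b +/- sqrt(D)) / (2a) = (0.312 +/- 1.553494) / (-1.158).
  z_1 = (0.312 + 1.553494) / (-1.158) = -1.611,   |z_1| = 1.611.
  z_2 = (0.312 - 1.553494) / (-1.158) = 1.0721,   |z_2| = 1.0721.
Moduli of all roots: 1.6110, 1.0721.
All moduli strictly greater than 1? Yes.
Verdict: Invertible.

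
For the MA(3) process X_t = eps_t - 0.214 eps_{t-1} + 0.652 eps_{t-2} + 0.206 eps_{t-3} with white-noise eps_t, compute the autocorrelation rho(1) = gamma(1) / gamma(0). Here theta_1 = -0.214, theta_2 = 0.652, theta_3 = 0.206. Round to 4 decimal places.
\rho(1) = -0.1449

For an MA(q) process with theta_0 = 1, the autocovariance is
  gamma(k) = sigma^2 * sum_{i=0..q-k} theta_i * theta_{i+k},
and rho(k) = gamma(k) / gamma(0). Sigma^2 cancels.
  numerator   = (1)*(-0.214) + (-0.214)*(0.652) + (0.652)*(0.206) = -0.219216.
  denominator = (1)^2 + (-0.214)^2 + (0.652)^2 + (0.206)^2 = 1.513336.
  rho(1) = -0.219216 / 1.513336 = -0.1449.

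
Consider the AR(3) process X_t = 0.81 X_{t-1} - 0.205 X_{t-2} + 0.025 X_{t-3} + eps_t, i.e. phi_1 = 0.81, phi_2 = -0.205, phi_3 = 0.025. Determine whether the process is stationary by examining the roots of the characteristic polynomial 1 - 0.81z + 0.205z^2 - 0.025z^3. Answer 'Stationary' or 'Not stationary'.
\text{Stationary}

The AR(p) characteristic polynomial is P(z) = 1 - 0.81z + 0.205z^2 - 0.025z^3.
Stationarity requires all roots to lie outside the unit circle, i.e. |z| > 1 for every root.
Degree 3: look for a simple real root z0 first, then factor out (1 - z/z0) and solve the remaining quadratic.
Testing z0 = 2: P(2) = 1 + (-0.81)(2) + (0.205)(2)^2 + (-0.025)(2)^3
  = 1 + (-1.62) + (0.82) + (-0.2) = 0.  So z_0 = 2 is a root, |z_0| = 2.
Divide out the factor (1 - 0.5 z) = (1 - z/z0) (since 1/z0 = 0.5):
  P(z) = (1 - 0.5 z)(1 + (-0.31) z + (0.05) z^2)
  [check: z-coef -0.31 - (0.5) = -0.81; z^2-coef 0.05 - (0.5)(-0.31) = 0.205; z^3-coef -(0.5)(0.05) = -0.025.]
Remaining roots from the quadratic factor 1 + (-0.31) z + (0.05) z^2:
  Set 1 + (-0.31) z + (0.05) z^2 = 0, i.e. a z^2 + b z + c = 0 with a = 0.05, b = -0.31, c = 1.
  Discriminant D = b^2 - 4ac = (-0.31)^2 - 4*(0.05)*1 = 0.0961 - (0.2) = -0.1039.
  D < 0, so the roots are the complex-conjugate pair z = (-b +/- i sqrt(-D)) / (2a) = 3.1 +/- 3.2234i.
  For a conjugate pair |z|^2 = z * conj(z) = (product of roots) = c/a = 1/(0.05) = 20, so |z| = sqrt(20) = 4.4721 for both roots.
Moduli of all roots: 2.0000, 4.4721, 4.4721.
All moduli strictly greater than 1? Yes.
Verdict: Stationary.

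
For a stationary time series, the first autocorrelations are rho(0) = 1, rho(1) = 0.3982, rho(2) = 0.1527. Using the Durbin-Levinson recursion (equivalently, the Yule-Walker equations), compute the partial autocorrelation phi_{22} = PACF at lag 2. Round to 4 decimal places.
\phi_{22} = -0.0070

The PACF at lag k is phi_{kk}, the last component of the solution
to the Yule-Walker system G_k phi = r_k where
  (G_k)_{ij} = rho(|i - j|), (r_k)_i = rho(i), i,j = 1..k.
Equivalently, Durbin-Levinson gives phi_{kk} iteratively:
  phi_{11} = rho(1)
  phi_{kk} = [rho(k) - sum_{j=1..k-1} phi_{k-1,j} rho(k-j)]
            / [1 - sum_{j=1..k-1} phi_{k-1,j} rho(j)],
  phi_{k,j} = phi_{k-1,j} - phi_{kk} phi_{k-1,k-j},  j = 1..k-1.
Step k = 1:
  phi_11 = rho(1) = 0.3982.
Step k = 2:
  phi_22 = [rho(2) - phi_11 rho(1)] / [1 - phi_11 rho(1)] = [0.1527 - (0.3982)(0.3982)] / [1 - (0.3982)(0.3982)]
         = -0.00586324 / 0.84143676 = -0.007.
Therefore phi_{22} = -0.0070.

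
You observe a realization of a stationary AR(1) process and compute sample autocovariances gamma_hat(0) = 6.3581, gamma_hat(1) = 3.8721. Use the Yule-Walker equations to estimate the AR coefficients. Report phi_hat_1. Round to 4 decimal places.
\hat\phi_{1} = 0.6090

The Yule-Walker equations for an AR(p) process read, in matrix form,
  Gamma_p phi = r_p,   with   (Gamma_p)_{ij} = gamma(|i - j|),
                       (r_p)_i = gamma(i),   i,j = 1..p.
Substitute the sample gammas (Toeplitz matrix and right-hand side of size 1):
  Gamma_p = [[6.3581]]
  r_p     = [3.8721]
With p = 1 this is the single equation gamma(0) phi_1 = gamma(1):
  phi_hat_1 = gamma(1) / gamma(0) = 3.8721 / 6.3581 = 0.6090.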